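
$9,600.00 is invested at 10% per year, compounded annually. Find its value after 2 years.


Formula: FV = P * (1 + r)^n
Substituting: FV = $9,600.00 * (1 + 0.1)^2
Growth factor: (1.1)^2 = 1.21
FV = $9,600.00 * 1.21 = $11,616.00

$11,616.00


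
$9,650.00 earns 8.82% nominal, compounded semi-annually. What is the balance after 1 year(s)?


Formula: FV = P * (1 + r/m)^(m*t)
Period rate: r/m = 0.0882 / 2 = 0.0441
Total periods: m*t = 2 * 1 = 2
Growth factor: (1 + 0.0441)^2 = 1.090145
FV = $9,650.00 * 1.090145 = $10,519.90

$10,519.90


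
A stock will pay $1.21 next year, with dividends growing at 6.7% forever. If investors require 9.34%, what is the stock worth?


Formula: P = D1 / (r - g)
Spread: r - g = 0.0934 - 0.067 = 0.0264
Substituting: P = $1.21 / 0.0264
P = $45.83

$45.83


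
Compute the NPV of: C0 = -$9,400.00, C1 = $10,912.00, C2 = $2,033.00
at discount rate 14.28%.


Formula: NPV = C0 + C1/(1+r) + C2/(1+r)^2
Discount C1: $10,912.00 / (1 + 0.1428) = $9,548.48
Discount C2: $2,033.00 / (1 + 0.1428)^2 = $1,556.67
NPV = -$9,400.00 + $9,548.48 + $1,556.67 = $1,705.15

$1,705.15


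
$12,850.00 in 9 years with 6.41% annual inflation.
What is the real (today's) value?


Formula: Real value = nominal / (1 + inflation)^years
Price level: (1 + 0.0641)^9 = 1.74921
Real value = $12,850.00 / 1.74921 = $7,346.17

$7,346.17


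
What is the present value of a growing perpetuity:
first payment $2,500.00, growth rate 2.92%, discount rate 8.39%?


Formula: PV = C / (r - g)
Spread: r - g = 0.0839 - 0.0292 = 0.0547
Substituting: PV = $2,500.00 / 0.0547
PV = $45,703.84

$45,703.84


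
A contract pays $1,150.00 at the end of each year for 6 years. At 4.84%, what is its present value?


Formula: PV = PMT * (1 - (1+r)^(-n)) / r
Discount factor: (1 + 0.0484)^(-6) = 0.753074
Bracket: 1 - 0.753074 = 0.246926
PV = $1,150.00 * 0.246926 / 0.0484 = $5,867.03

$5,867.03


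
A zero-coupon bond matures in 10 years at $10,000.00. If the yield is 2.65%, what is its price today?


Formula: Price = FV / (1 + r)^n
Substituting: Price = $10,000.00 / (1 + 0.0265)^10
Discount factor: (1.0265)^10 = 1.298941
Price = $10,000.00 / 1.298941 = $7,698.58

$7,698.58


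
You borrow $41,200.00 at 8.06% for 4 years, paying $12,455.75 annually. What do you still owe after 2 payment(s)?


Formula: Balance = PV*(1+r)^k - PMT*((1+r)^k - 1)/r
Growth: (1 + 0.0806)^2 = 1.167696
Accumulated factor: ((1+r)^k - 1)/r = 2.0806
Balance = $41,200.00 * 1.167696 - $12,455.75 * 2.0806
Balance = $22,193.66

$22,193.66


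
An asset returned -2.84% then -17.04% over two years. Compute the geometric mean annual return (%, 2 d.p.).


Formula: Geometric mean = ((1+r1)*(1+r2))^(1/2) - 1
Product: (1 + -0.0284) * (1 + -0.1704) = 0.9716 * 0.8296 = 0.806039
Square root: 0.806039^0.5 = 0.897797
Geometric mean = 0.897797 - 1 = -0.102203
As percentage: -10.22%

-10.22%


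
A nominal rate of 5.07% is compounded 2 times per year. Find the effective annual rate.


Formula: EAR = (1 + r/m)^m - 1
Period rate: r/m = 0.0507 / 2 = 0.02535
Compounding: (1 + 0.02535)^2 = 1.051343
EAR = 1.051343 - 1 = 0.051343

0.051343


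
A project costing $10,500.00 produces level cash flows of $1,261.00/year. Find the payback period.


Formula: Payback = investment / annual cash flow
Substituting: Payback = $10,500.00 / $1,261.00
Payback = 8.3267 years

8.3267 years


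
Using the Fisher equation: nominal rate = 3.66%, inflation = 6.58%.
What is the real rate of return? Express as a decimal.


Formula: (1 + r_real) = (1 + r_nom) / (1 + inflation)
Substituting: (1 + r_real) = 1.0366 / 1.0658
(1 + r_real) = 0.972603
r_real = 0.972603 - 1 = -0.027397

-0.027397


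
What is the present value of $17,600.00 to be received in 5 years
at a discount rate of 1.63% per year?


Formula: PV = FV / (1 + r)^n
Substituting: PV = $17,600.00 / (1 + 0.0163)^5
Discount factor: (1.0163)^5 = 1.084201
PV = $17,600.00 / 1.084201 = $16,233.16

$16,233.16


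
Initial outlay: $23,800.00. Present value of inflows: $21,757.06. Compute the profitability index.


Formula: PI = PV(cash flows) / initial investment
Substituting: PI = $21,757.06 / $23,800.00
PI = 0.9142

0.9142


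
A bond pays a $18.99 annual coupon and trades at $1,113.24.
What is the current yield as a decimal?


Formula: Current yield = annual coupon / price
Substituting: CY = $18.99 / $1,113.24
CY = 0.017058

0.017058


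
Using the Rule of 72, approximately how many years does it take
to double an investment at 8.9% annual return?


Formula: Years ≈ 72 / r
Substituting: Years ≈ 72 / 8.9
Years ≈ 8.1

8.1 years


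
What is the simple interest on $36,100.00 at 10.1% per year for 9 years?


Formula: I = P * r * t
Substituting: I = $36,100.00 * 0.101 * 9
Step: I = $36,100.00 * 0.909
I = $32,814.90

$32,814.90


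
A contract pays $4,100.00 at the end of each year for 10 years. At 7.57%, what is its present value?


Formula: PV = PMT * (1 - (1+r)^(-n)) / r
Discount factor: (1 + 0.0757)^(-10) = 0.482046
Bracket: 1 - 0.482046 = 0.517954
PV = $4,100.00 * 0.517954 / 0.0757 = $28,053.00

$28,053.00


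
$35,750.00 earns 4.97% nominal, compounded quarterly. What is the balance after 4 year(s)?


Formula: FV = P * (1 + r/m)^(m*t)
Period rate: r/m = 0.0497 / 4 = 0.012425
Total periods: m*t = 4 * 4 = 16
Growth factor: (1 + 0.012425)^16 = 1.218445
FV = $35,750.00 * 1.218445 = $43,559.39

$43,559.39


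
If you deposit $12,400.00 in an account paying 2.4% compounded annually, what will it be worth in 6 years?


Formula: FV = P * (1 + r)^n
Substituting: FV = $12,400.00 * (1 + 0.024)^6
Growth factor: (1.024)^6 = 1.152922
FV = $12,400.00 * 1.152922 = $14,296.23

$14,296.23


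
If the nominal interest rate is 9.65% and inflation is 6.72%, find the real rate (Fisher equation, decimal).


Formula: (1 + r_real) = (1 + r_nom) / (1 + inflation)
Substituting: (1 + r_real) = 1.0965 / 1.0672
(1 + r_real) = 1.027455
r_real = 1.027455 - 1 = 0.027455

0.027455


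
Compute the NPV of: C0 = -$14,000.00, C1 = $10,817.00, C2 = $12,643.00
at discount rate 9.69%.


Formula: NPV = C0 + C1/(1+r) + C2/(1+r)^2
Discount C1: $10,817.00 / (1 + 0.0969) = $9,861.43
Discount C2: $12,643.00 / (1 + 0.0969)^2 = $10,507.90
NPV = -$14,000.00 + $9,861.43 + $10,507.90 = $6,369.33

$6,369.33


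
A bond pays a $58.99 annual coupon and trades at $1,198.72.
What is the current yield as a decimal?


Formula: Current yield = annual coupon / price
Substituting: CY = $58.99 / $1,198.72
CY = 0.049211

0.049211


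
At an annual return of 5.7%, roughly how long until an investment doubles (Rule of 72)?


Formula: Years ≈ 72 / r
Substituting: Years ≈ 72 / 5.7
Years ≈ 12.6

12.6 years


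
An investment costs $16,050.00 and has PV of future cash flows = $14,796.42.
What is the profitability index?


Formula: PI = PV(cash flows) / initial investment
Substituting: PI = $14,796.42 / $16,050.00
PI = 0.9219

0.9219


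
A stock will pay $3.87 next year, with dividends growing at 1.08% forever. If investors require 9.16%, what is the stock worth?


Formula: P = D1 / (r - g)
Spread: r - g = 0.0916 - 0.0108 = 0.0808
Substituting: P = $3.87 / 0.0808
P = $47.90

$47.90


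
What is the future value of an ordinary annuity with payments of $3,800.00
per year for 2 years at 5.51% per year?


Formula: FV = PMT * ((1+r)^n - 1) / r
Growth factor: (1 + 0.0551)^2 = 1.113236
Numerator: 1.113236 - 1 = 0.113236
FV = $3,800.00 * 0.113236 / 0.0551 = $7,809.38

$7,809.38


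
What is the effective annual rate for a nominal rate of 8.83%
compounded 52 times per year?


Formula: EAR = (1 + r/m)^m - 1
Period rate: r/m = 0.0883 / 52 = 0.001698
Compounding: (1 + 0.001698)^52 = 1.092234
EAR = 1.092234 - 1 = 0.092234

0.092234


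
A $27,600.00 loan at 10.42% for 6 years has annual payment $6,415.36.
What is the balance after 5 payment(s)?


Formula: Balance = PV*(1+r)^k - PMT*((1+r)^k - 1)/r
Growth: (1 + 0.1042)^5 = 1.641492
Accumulated factor: ((1+r)^k - 1)/r = 6.156351
Balance = $27,600.00 * 1.641492 - $6,415.36 * 6.156351
Balance = $5,809.96

$5,809.96


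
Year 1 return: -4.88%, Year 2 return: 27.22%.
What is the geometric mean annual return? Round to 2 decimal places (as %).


Formula: Geometric mean = ((1+r1)*(1+r2))^(1/2) - 1
Product: (1 + -0.0488) * (1 + 0.2722) = 0.9512 * 1.2722 = 1.210117
Square root: 1.210117^0.5 = 1.100053
Geometric mean = 1.100053 - 1 = 0.100053
As percentage: 10.01%

10.01%


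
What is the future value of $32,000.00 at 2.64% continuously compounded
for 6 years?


Formula: FV = P * e^(r*t)
Exponent: r*t = 0.0264 * 6 = 0.1584
e^(0.1584) = 1.171635
FV = $32,000.00 * 1.171635 = $37,492.31

$37,492.31


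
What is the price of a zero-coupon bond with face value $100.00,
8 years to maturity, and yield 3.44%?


Formula: Price = FV / (1 + r)^n
Substituting: Price = $100.00 / (1 + 0.0344)^8
Discount factor: (1.0344)^8 = 1.310714
Price = $100.00 / 1.310714 = $76.29

$76.29


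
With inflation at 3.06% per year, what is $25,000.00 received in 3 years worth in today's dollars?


Formula: Real value = nominal / (1 + inflation)^years
Price level: (1 + 0.0306)^3 = 1.094638
Real value = $25,000.00 / 1.094638 = $22,838.61

$22,838.61


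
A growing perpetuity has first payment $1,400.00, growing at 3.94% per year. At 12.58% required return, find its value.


Formula: PV = C / (r - g)
Spread: r - g = 0.1258 - 0.0394 = 0.0864
Substituting: PV = $1,400.00 / 0.0864
PV = $16,203.70

$16,203.70


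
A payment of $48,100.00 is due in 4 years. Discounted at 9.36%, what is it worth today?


Formula: PV = FV / (1 + r)^n
Substituting: PV = $48,100.00 / (1 + 0.0936)^4
Discount factor: (1.0936)^4 = 1.430323
PV = $48,100.00 / 1.430323 = $33,628.78

$33,628.78


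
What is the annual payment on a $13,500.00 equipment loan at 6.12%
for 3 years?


Formula: PMT = PV * r / (1 - (1+r)^(-n))
Denominator: 1 - (1 + 0.0612)^(-3) = 0.163226
Numerator: $13,500.00 * 0.0612 = 826.2
PMT = 826.2 / 0.163226 = $5,061.70

$5,061.70


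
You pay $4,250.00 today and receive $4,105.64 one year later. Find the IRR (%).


Formula: IRR = C1/C0 - 1
Substituting: IRR = $4,105.64 / $4,250.00 - 1
Ratio: 0.966033 - 1 = -0.033967
IRR = -3.3967%

-3.3967%


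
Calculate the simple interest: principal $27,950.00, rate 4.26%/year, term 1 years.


Formula: I = P * r * t
Substituting: I = $27,950.00 * 0.0426 * 1
Step: I = $27,950.00 * 0.0426
I = $1,190.67

$1,190.67


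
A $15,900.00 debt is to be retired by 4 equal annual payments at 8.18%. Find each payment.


Formula: PMT = PV * r / (1 - (1+r)^(-n))
Denominator: 1 - (1 + 0.0818)^(-4) = 0.26985
Numerator: $15,900.00 * 0.0818 = 1300.62
PMT = 1300.62 / 0.26985 = $4,819.79

$4,819.79


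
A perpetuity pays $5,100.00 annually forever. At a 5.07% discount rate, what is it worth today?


Formula: PV = C / r
Substituting: PV = $5,100.00 / 0.0507
PV = $100,591.72

$100,591.72


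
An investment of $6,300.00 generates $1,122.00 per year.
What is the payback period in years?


Formula: Payback = investment / annual cash flow
Substituting: Payback = $6,300.00 / $1,122.00
Payback = 5.615 years

5.615 years


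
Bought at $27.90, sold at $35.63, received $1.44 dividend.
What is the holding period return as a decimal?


Formula: HPR = (P1 - P0 + D) / P0
Gain: $35.63 - $27.90 + $1.44 = $9.17
HPR = $9.17 / $27.90 = 0.3287

0.3287


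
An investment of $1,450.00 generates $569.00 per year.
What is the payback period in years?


Formula: Payback = investment / annual cash flow
Substituting: Payback = $1,450.00 / $569.00
Payback = 2.5483 years

2.5483 years


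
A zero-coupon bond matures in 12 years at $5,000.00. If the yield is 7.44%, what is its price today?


Formula: Price = FV / (1 + r)^n
Substituting: Price = $5,000.00 / (1 + 0.0744)^12
Discount factor: (1.0744)^12 = 2.365876
Price = $5,000.00 / 2.365876 = $2,113.38

$2,113.38


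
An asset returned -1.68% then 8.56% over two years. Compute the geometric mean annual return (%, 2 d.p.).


Formula: Geometric mean = ((1+r1)*(1+r2))^(1/2) - 1
Product: (1 + -0.0168) * (1 + 0.0856) = 0.9832 * 1.0856 = 1.067362
Square root: 1.067362^0.5 = 1.033132
Geometric mean = 1.033132 - 1 = 0.033132
As percentage: 3.31%

3.31%


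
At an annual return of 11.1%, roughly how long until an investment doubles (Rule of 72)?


Formula: Years ≈ 72 / r
Substituting: Years ≈ 72 / 11.1
Years ≈ 6.5

6.5 years


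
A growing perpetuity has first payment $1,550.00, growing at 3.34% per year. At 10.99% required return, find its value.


Formula: PV = C / (r - g)
Spread: r - g = 0.1099 - 0.0334 = 0.0765
Substituting: PV = $1,550.00 / 0.0765
PV = $20,261.44

$20,261.44


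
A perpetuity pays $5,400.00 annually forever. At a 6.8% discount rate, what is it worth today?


Formula: PV = C / r
Substituting: PV = $5,400.00 / 0.068
PV = $79,411.76

$79,411.76


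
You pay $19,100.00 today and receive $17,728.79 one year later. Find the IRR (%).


Formula: IRR = C1/C0 - 1
Substituting: IRR = $17,728.79 / $19,100.00 - 1
Ratio: 0.928209 - 1 = -0.071791
IRR = -7.1791%

-7.1791%


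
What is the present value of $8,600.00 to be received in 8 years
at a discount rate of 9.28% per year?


Formula: PV = FV / (1 + r)^n
Substituting: PV = $8,600.00 / (1 + 0.0928)^8
Discount factor: (1.0928)^8 = 2.033881
PV = $8,600.00 / 2.033881 = $4,228.37

$4,228.37


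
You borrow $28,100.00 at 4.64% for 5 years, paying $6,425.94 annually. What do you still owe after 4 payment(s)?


Formula: Balance = PV*(1+r)^k - PMT*((1+r)^k - 1)/r
Growth: (1 + 0.0464)^4 = 1.198922
Accumulated factor: ((1+r)^k - 1)/r = 4.287112
Balance = $28,100.00 * 1.198922 - $6,425.94 * 4.287112
Balance = $6,140.98

$6,140.98


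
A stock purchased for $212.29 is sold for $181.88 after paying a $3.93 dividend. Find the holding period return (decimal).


Formula: HPR = (P1 - P0 + D) / P0
Gain: $181.88 - $212.29 + $3.93 = -$26.48
HPR = -$26.48 / $212.29 = -0.1247

-0.1247


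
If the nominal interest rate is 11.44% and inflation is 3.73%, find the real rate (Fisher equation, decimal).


Formula: (1 + r_real) = (1 + r_nom) / (1 + inflation)
Substituting: (1 + r_real) = 1.1144 / 1.0373
(1 + r_real) = 1.074328
r_real = 1.074328 - 1 = 0.074328

0.074328


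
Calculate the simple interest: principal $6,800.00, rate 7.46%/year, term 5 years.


Formula: I = P * r * t
Substituting: I = $6,800.00 * 0.0746 * 5
Step: I = $6,800.00 * 0.373
I = $2,536.40

$2,536.40


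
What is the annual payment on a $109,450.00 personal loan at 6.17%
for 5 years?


Formula: PMT = PV * r / (1 - (1+r)^(-n))
Denominator: 1 - (1 + 0.0617)^(-5) = 0.258705
Numerator: $109,450.00 * 0.0617 = 6753.065
PMT = 6753.065 / 0.258705 = $26,103.31

$26,103.31


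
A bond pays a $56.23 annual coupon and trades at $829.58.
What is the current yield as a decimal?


Formula: Current yield = annual coupon / price
Substituting: CY = $56.23 / $829.58
CY = 0.067781

0.067781


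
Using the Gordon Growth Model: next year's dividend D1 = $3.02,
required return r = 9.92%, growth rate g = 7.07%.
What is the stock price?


Formula: P = D1 / (r - g)
Spread: r - g = 0.0992 - 0.0707 = 0.0285
Substituting: P = $3.02 / 0.0285
P = $105.96

$105.96


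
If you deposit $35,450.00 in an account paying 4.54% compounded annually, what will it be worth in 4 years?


Formula: FV = P * (1 + r)^n
Substituting: FV = $35,450.00 * (1 + 0.0454)^4
Growth factor: (1.0454)^4 = 1.194346
FV = $35,450.00 * 1.194346 = $42,339.55

$42,339.55


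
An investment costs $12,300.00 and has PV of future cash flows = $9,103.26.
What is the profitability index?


Formula: PI = PV(cash flows) / initial investment
Substituting: PI = $9,103.26 / $12,300.00
PI = 0.7401

0.7401


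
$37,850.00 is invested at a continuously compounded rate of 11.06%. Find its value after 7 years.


Formula: FV = P * e^(r*t)
Exponent: r*t = 0.1106 * 7 = 0.7742
e^(0.7742) = 2.168856
FV = $37,850.00 * 2.168856 = $82,091.21

$82,091.21


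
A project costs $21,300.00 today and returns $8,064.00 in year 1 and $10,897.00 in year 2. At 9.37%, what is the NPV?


Formula: NPV = C0 + C1/(1+r) + C2/(1+r)^2
Discount C1: $8,064.00 / (1 + 0.0937) = $7,373.14
Discount C2: $10,897.00 / (1 + 0.0937)^2 = $9,109.84
NPV = -$21,300.00 + $7,373.14 + $9,109.84 = -$4,817.03

-$4,817.03


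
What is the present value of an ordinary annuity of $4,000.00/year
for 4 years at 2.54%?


Formula: PV = PMT * (1 - (1+r)^(-n)) / r
Discount factor: (1 + 0.0254)^(-4) = 0.904538
Bracket: 1 - 0.904538 = 0.095462
PV = $4,000.00 * 0.095462 / 0.0254 = $15,033.41

$15,033.41


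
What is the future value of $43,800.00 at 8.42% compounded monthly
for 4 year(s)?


Formula: FV = P * (1 + r/m)^(m*t)
Period rate: r/m = 0.0842 / 12 = 0.007017
Total periods: m*t = 12 * 4 = 48
Growth factor: (1 + 0.007017)^48 = 1.398813
FV = $43,800.00 * 1.398813 = $61,268.00

$61,268.00


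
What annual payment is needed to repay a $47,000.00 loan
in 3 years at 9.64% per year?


Formula: PMT = PV * r / (1 - (1+r)^(-n))
Denominator: 1 - (1 + 0.0964)^(-3) = 0.24126
Numerator: $47,000.00 * 0.0964 = 4530.8
PMT = 4530.8 / 0.24126 = $18,779.73

$18,779.73


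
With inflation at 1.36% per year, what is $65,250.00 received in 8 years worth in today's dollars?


Formula: Real value = nominal / (1 + inflation)^years
Price level: (1 + 0.0136)^8 = 1.114122
Real value = $65,250.00 / 1.114122 = $58,566.29

$58,566.29


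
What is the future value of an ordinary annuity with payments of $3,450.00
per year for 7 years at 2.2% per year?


Formula: FV = PMT * ((1+r)^n - 1) / r
Growth factor: (1 + 0.022)^7 = 1.164545
Numerator: 1.164545 - 1 = 0.164545
FV = $3,450.00 * 0.164545 / 0.022 = $25,803.65

$25,803.65


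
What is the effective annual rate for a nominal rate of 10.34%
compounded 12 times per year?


Formula: EAR = (1 + r/m)^m - 1
Period rate: r/m = 0.1034 / 12 = 0.008617
Compounding: (1 + 0.008617)^12 = 1.108444
EAR = 1.108444 - 1 = 0.108444

0.108444


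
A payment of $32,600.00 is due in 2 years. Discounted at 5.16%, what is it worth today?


Formula: PV = FV / (1 + r)^n
Substituting: PV = $32,600.00 / (1 + 0.0516)^2
Discount factor: (1.0516)^2 = 1.105863
PV = $32,600.00 / 1.105863 = $29,479.25

$29,479.25


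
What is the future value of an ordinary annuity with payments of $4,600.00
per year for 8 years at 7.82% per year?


Formula: FV = PMT * ((1+r)^n - 1) / r
Growth factor: (1 + 0.0782)^8 = 1.826395
Numerator: 1.826395 - 1 = 0.826395
FV = $4,600.00 * 0.826395 / 0.0782 = $48,611.45

$48,611.45


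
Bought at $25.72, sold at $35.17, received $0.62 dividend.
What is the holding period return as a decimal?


Formula: HPR = (P1 - P0 + D) / P0
Gain: $35.17 - $25.72 + $0.62 = $10.07
HPR = $10.07 / $25.72 = 0.3915

0.3915


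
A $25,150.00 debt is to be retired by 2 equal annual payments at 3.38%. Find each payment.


Formula: PMT = PV * r / (1 - (1+r)^(-n))
Denominator: 1 - (1 + 0.0338)^(-2) = 0.064321
Numerator: $25,150.00 * 0.0338 = 850.07
PMT = 850.07 / 0.064321 = $13,216.08

$13,216.08


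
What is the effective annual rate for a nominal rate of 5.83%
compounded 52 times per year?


Formula: EAR = (1 + r/m)^m - 1
Period rate: r/m = 0.0583 / 52 = 0.001121
Compounding: (1 + 0.001121)^52 = 1.059998
EAR = 1.059998 - 1 = 0.059998

0.059998


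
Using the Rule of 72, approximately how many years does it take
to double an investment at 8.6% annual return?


Formula: Years ≈ 72 / r
Substituting: Years ≈ 72 / 8.6
Years ≈ 8.4

8.4 years


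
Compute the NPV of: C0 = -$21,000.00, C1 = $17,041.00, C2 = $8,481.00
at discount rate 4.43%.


Formula: NPV = C0 + C1/(1+r) + C2/(1+r)^2
Discount C1: $17,041.00 / (1 + 0.0443) = $16,318.11
Discount C2: $8,481.00 / (1 + 0.0443)^2 = $7,776.72
NPV = -$21,000.00 + $16,318.11 + $7,776.72 = $3,094.83

$3,094.83


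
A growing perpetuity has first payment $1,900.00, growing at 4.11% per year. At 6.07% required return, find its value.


Formula: PV = C / (r - g)
Spread: r - g = 0.0607 - 0.0411 = 0.0196
Substituting: PV = $1,900.00 / 0.0196
PV = $96,938.78

$96,938.78


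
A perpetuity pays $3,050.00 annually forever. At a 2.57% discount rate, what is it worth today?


Formula: PV = C / r
Substituting: PV = $3,050.00 / 0.0257
PV = $118,677.04

$118,677.04


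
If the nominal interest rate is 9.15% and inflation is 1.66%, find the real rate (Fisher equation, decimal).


Formula: (1 + r_real) = (1 + r_nom) / (1 + inflation)
Substituting: (1 + r_real) = 1.0915 / 1.0166
(1 + r_real) = 1.073677
r_real = 1.073677 - 1 = 0.073677

0.073677


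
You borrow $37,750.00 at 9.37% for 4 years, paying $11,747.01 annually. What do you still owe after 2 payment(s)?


Formula: Balance = PV*(1+r)^k - PMT*((1+r)^k - 1)/r
Growth: (1 + 0.0937)^2 = 1.19618
Accumulated factor: ((1+r)^k - 1)/r = 2.0937
Balance = $37,750.00 * 1.19618 - $11,747.01 * 2.0937
Balance = $20,561.07

$20,561.07


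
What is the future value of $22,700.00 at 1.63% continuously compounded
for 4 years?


Formula: FV = P * e^(r*t)
Exponent: r*t = 0.0163 * 4 = 0.0652
e^(0.0652) = 1.067372
FV = $22,700.00 * 1.067372 = $24,229.36

$24,229.36


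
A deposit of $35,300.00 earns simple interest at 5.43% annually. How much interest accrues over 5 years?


Formula: I = P * r * t
Substituting: I = $35,300.00 * 0.0543 * 5
Step: I = $35,300.00 * 0.2715
I = $9,583.95

$9,583.95


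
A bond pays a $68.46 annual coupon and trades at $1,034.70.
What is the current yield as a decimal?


Formula: Current yield = annual coupon / price
Substituting: CY = $68.46 / $1,034.70
CY = 0.066164

0.066164


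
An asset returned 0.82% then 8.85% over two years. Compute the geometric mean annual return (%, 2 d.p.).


Formula: Geometric mean = ((1+r1)*(1+r2))^(1/2) - 1
Product: (1 + 0.0082) * (1 + 0.0885) = 1.0082 * 1.0885 = 1.097426
Square root: 1.097426^0.5 = 1.047581
Geometric mean = 1.047581 - 1 = 0.047581
As percentage: 4.76%

4.76%


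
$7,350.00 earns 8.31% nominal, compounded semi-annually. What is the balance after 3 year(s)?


Formula: FV = P * (1 + r/m)^(m*t)
Period rate: r/m = 0.0831 / 2 = 0.04155
Total periods: m*t = 2 * 3 = 6
Growth factor: (1 + 0.04155)^6 = 1.276676
FV = $7,350.00 * 1.276676 = $9,383.57

$9,383.57


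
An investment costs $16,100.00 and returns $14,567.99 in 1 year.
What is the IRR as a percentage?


Formula: IRR = C1/C0 - 1
Substituting: IRR = $14,567.99 / $16,100.00 - 1
Ratio: 0.904844 - 1 = -0.095156
IRR = -9.5156%

-9.5156%


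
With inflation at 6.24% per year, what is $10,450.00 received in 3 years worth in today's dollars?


Formula: Real value = nominal / (1 + inflation)^years
Price level: (1 + 0.0624)^3 = 1.199124
Real value = $10,450.00 / 1.199124 = $8,714.69

$8,714.69


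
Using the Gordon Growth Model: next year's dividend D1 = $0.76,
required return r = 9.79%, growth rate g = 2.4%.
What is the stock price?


Formula: P = D1 / (r - g)
Spread: r - g = 0.0979 - 0.024 = 0.0739
Substituting: P = $0.76 / 0.0739
P = $10.28

$10.28


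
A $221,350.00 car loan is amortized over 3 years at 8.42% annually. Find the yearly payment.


Formula: PMT = PV * r / (1 - (1+r)^(-n))
Denominator: 1 - (1 + 0.0842)^(-3) = 0.215358
Numerator: $221,350.00 * 0.0842 = 18637.67
PMT = 18637.67 / 0.215358 = $86,542.91

$86,542.91


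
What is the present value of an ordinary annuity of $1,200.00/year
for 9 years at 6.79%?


Formula: PV = PMT * (1 - (1+r)^(-n)) / r
Discount factor: (1 + 0.0679)^(-9) = 0.553637
Bracket: 1 - 0.553637 = 0.446363
PV = $1,200.00 * 0.446363 / 0.0679 = $7,888.60

$7,888.60


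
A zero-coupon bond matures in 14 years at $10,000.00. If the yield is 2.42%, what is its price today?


Formula: Price = FV / (1 + r)^n
Substituting: Price = $10,000.00 / (1 + 0.0242)^14
Discount factor: (1.0242)^14 = 1.397613
Price = $10,000.00 / 1.397613 = $7,155.06

$7,155.06


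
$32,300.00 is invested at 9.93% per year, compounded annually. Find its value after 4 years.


Formula: FV = P * (1 + r)^n
Substituting: FV = $32,300.00 * (1 + 0.0993)^4
Growth factor: (1.0993)^4 = 1.460377
FV = $32,300.00 * 1.460377 = $47,170.17

$47,170.17


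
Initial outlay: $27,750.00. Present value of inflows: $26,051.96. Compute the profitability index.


Formula: PI = PV(cash flows) / initial investment
Substituting: PI = $26,051.96 / $27,750.00
PI = 0.9388

0.9388


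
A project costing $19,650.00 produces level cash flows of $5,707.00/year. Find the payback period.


Formula: Payback = investment / annual cash flow
Substituting: Payback = $19,650.00 / $5,707.00
Payback = 3.4431 years

3.4431 years


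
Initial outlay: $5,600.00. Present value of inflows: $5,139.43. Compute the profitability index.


Formula: PI = PV(cash flows) / initial investment
Substituting: PI = $5,139.43 / $5,600.00
PI = 0.9178

0.9178


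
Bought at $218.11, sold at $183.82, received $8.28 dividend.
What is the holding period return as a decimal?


Formula: HPR = (P1 - P0 + D) / P0
Gain: $183.82 - $218.11 + $8.28 = -$26.01
HPR = -$26.01 / $218.11 = -0.1193

-0.1193


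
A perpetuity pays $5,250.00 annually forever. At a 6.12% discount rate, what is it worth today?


Formula: PV = C / r
Substituting: PV = $5,250.00 / 0.0612
PV = $85,784.31

$85,784.31


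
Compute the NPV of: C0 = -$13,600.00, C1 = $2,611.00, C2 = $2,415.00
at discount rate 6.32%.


Formula: NPV = C0 + C1/(1+r) + C2/(1+r)^2
Discount C1: $2,611.00 / (1 + 0.0632) = $2,455.79
Discount C2: $2,415.00 / (1 + 0.0632)^2 = $2,136.42
NPV = -$13,600.00 + $2,455.79 + $2,136.42 = -$9,007.78

-$9,007.78


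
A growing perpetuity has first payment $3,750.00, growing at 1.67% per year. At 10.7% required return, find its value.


Formula: PV = C / (r - g)
Spread: r - g = 0.107 - 0.0167 = 0.0903
Substituting: PV = $3,750.00 / 0.0903
PV = $41,528.24

$41,528.24


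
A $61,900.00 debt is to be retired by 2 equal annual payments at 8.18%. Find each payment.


Formula: PMT = PV * r / (1 - (1+r)^(-n))
Denominator: 1 - (1 + 0.0818)^(-2) = 0.145512
Numerator: $61,900.00 * 0.0818 = 5063.42
PMT = 5063.42 / 0.145512 = $34,797.30

$34,797.30


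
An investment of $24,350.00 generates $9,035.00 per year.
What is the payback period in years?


Formula: Payback = investment / annual cash flow
Substituting: Payback = $24,350.00 / $9,035.00
Payback = 2.6951 years

2.6951 years


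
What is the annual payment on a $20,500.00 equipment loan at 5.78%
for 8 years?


Formula: PMT = PV * r / (1 - (1+r)^(-n))
Denominator: 1 - (1 + 0.0578)^(-8) = 0.362072
Numerator: $20,500.00 * 0.0578 = 1184.9
PMT = 1184.9 / 0.362072 = $3,272.55

$3,272.55


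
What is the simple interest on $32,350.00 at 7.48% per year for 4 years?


Formula: I = P * r * t
Substituting: I = $32,350.00 * 0.0748 * 4
Step: I = $32,350.00 * 0.2992
I = $9,679.12

$9,679.12


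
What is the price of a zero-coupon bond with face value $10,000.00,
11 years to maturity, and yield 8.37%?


Formula: Price = FV / (1 + r)^n
Substituting: Price = $10,000.00 / (1 + 0.0837)^11
Discount factor: (1.0837)^11 = 2.421028
Price = $10,000.00 / 2.421028 = $4,130.48

$4,130.48


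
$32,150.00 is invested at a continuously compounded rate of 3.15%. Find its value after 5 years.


Formula: FV = P * e^(r*t)
Exponent: r*t = 0.0315 * 5 = 0.1575
e^(0.1575) = 1.170581
FV = $32,150.00 * 1.170581 = $37,634.17

$37,634.17


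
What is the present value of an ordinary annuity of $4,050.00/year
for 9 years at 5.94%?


Formula: PV = PMT * (1 - (1+r)^(-n)) / r
Discount factor: (1 + 0.0594)^(-9) = 0.594922
Bracket: 1 - 0.594922 = 0.405078
PV = $4,050.00 * 0.405078 / 0.0594 = $27,618.93

$27,618.93


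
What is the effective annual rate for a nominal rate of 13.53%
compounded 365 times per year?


Formula: EAR = (1 + r/m)^m - 1
Period rate: r/m = 0.1353 / 365 = 0.000371
Compounding: (1 + 0.000371)^365 = 1.144851
EAR = 1.144851 - 1 = 0.144851

0.144851


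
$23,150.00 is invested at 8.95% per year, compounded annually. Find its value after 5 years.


Formula: FV = P * (1 + r)^n
Substituting: FV = $23,150.00 * (1 + 0.0895)^5
Growth factor: (1.0895)^5 = 1.535098
FV = $23,150.00 * 1.535098 = $35,537.52

$35,537.52


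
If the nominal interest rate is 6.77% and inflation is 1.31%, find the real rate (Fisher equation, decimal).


Formula: (1 + r_real) = (1 + r_nom) / (1 + inflation)
Substituting: (1 + r_real) = 1.0677 / 1.0131
(1 + r_real) = 1.053894
r_real = 1.053894 - 1 = 0.053894

0.053894


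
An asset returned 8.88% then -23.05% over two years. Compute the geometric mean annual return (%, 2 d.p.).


Formula: Geometric mean = ((1+r1)*(1+r2))^(1/2) - 1
Product: (1 + 0.0888) * (1 + -0.2305) = 1.0888 * 0.7695 = 0.837832
Square root: 0.837832^0.5 = 0.915331
Geometric mean = 0.915331 - 1 = -0.084669
As percentage: -8.47%

-8.47%


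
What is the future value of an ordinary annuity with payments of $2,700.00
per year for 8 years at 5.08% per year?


Formula: FV = PMT * ((1+r)^n - 1) / r
Growth factor: (1 + 0.0508)^8 = 1.486485
Numerator: 1.486485 - 1 = 0.486485
FV = $2,700.00 * 0.486485 / 0.0508 = $25,856.48

$25,856.48


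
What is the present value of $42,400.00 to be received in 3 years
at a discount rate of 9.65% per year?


Formula: PV = FV / (1 + r)^n
Substituting: PV = $42,400.00 / (1 + 0.0965)^3
Discount factor: (1.0965)^3 = 1.318335
PV = $42,400.00 / 1.318335 = $32,161.77

$32,161.77


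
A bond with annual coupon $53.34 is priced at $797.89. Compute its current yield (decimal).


Formula: Current yield = annual coupon / price
Substituting: CY = $53.34 / $797.89
CY = 0.066851

0.066851


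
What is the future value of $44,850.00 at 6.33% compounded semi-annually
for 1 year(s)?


Formula: FV = P * (1 + r/m)^(m*t)
Period rate: r/m = 0.0633 / 2 = 0.03165
Total periods: m*t = 2 * 1 = 2
Growth factor: (1 + 0.03165)^2 = 1.064302
FV = $44,850.00 * 1.064302 = $47,733.93

$47,733.93


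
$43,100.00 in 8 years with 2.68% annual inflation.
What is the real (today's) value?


Formula: Real value = nominal / (1 + inflation)^years
Price level: (1 + 0.0268)^8 = 1.235626
Real value = $43,100.00 / 1.235626 = $34,881.12

$34,881.12


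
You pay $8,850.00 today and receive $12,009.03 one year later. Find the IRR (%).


Formula: IRR = C1/C0 - 1
Substituting: IRR = $12,009.03 / $8,850.00 - 1
Ratio: 1.356953 - 1 = 0.356953
IRR = 35.6953%

35.6953%


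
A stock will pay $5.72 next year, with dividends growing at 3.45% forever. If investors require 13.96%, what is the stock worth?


Formula: P = D1 / (r - g)
Spread: r - g = 0.1396 - 0.0345 = 0.1051
Substituting: P = $5.72 / 0.1051
P = $54.42

$54.42


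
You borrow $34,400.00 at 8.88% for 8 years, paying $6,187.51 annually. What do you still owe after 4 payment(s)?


Formula: Balance = PV*(1+r)^k - PMT*((1+r)^k - 1)/r
Growth: (1 + 0.0888)^4 = 1.405376
Accumulated factor: ((1+r)^k - 1)/r = 4.565042
Balance = $34,400.00 * 1.405376 - $6,187.51 * 4.565042
Balance = $20,098.68

$20,098.68


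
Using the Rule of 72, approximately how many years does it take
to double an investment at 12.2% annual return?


Formula: Years ≈ 72 / r
Substituting: Years ≈ 72 / 12.2
Years ≈ 5.9

5.9 years


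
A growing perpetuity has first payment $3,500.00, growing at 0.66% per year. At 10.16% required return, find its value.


Formula: PV = C / (r - g)
Spread: r - g = 0.1016 - 0.0066 = 0.095
Substituting: PV = $3,500.00 / 0.095
PV = $36,842.11

$36,842.11


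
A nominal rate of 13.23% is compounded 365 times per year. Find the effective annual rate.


Formula: EAR = (1 + r/m)^m - 1
Period rate: r/m = 0.1323 / 365 = 0.000362
Compounding: (1 + 0.000362)^365 = 1.141423
EAR = 1.141423 - 1 = 0.141423

0.141423


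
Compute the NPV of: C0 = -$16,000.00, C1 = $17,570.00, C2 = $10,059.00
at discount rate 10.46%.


Formula: NPV = C0 + C1/(1+r) + C2/(1+r)^2
Discount C1: $17,570.00 / (1 + 0.1046) = $15,906.21
Discount C2: $10,059.00 / (1 + 0.1046)^2 = $8,244.13
NPV = -$16,000.00 + $15,906.21 + $8,244.13 = $8,150.34

$8,150.34


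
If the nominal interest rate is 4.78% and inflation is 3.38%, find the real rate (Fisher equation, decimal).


Formula: (1 + r_real) = (1 + r_nom) / (1 + inflation)
Substituting: (1 + r_real) = 1.0478 / 1.0338
(1 + r_real) = 1.013542
r_real = 1.013542 - 1 = 0.013542

0.013542


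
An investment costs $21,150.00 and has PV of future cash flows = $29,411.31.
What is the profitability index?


Formula: PI = PV(cash flows) / initial investment
Substituting: PI = $29,411.31 / $21,150.00
PI = 1.3906

1.3906


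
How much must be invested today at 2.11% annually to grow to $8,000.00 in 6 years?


Formula: PV = FV / (1 + r)^n
Substituting: PV = $8,000.00 / (1 + 0.0211)^6
Discount factor: (1.0211)^6 = 1.133469
PV = $8,000.00 / 1.133469 = $7,057.98

$7,057.98


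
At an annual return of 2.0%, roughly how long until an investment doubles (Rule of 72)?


Formula: Years ≈ 72 / r
Substituting: Years ≈ 72 / 2.0
Years ≈ 36.0

36.0 years


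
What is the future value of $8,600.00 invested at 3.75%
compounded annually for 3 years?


Formula: FV = P * (1 + r)^n
Substituting: FV = $8,600.00 * (1 + 0.0375)^3
Growth factor: (1.0375)^3 = 1.116771
FV = $8,600.00 * 1.116771 = $9,604.23

$9,604.23


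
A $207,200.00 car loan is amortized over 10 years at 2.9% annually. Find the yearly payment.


Formula: PMT = PV * r / (1 - (1+r)^(-n))
Denominator: 1 - (1 + 0.029)^(-10) = 0.248643
Numerator: $207,200.00 * 0.029 = 6008.8
PMT = 6008.8 / 0.248643 = $24,166.36

$24,166.36


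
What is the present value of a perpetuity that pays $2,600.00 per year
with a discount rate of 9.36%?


Formula: PV = C / r
Substituting: PV = $2,600.00 / 0.0936
PV = $27,777.78

$27,777.78


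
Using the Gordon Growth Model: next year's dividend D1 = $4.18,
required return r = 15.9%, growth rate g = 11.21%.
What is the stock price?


Formula: P = D1 / (r - g)
Spread: r - g = 0.159 - 0.1121 = 0.0469
Substituting: P = $4.18 / 0.0469
P = $89.13

$89.13


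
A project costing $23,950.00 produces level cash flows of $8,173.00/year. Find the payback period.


Formula: Payback = investment / annual cash flow
Substituting: Payback = $23,950.00 / $8,173.00
Payback = 2.9304 years

2.9304 years


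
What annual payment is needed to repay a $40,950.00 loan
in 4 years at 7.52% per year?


Formula: PMT = PV * r / (1 - (1+r)^(-n))
Denominator: 1 - (1 + 0.0752)^(-4) = 0.251756
Numerator: $40,950.00 * 0.0752 = 3079.44
PMT = 3079.44 / 0.251756 = $12,231.82

$12,231.82


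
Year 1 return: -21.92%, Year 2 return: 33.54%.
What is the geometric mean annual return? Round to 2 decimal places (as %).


Formula: Geometric mean = ((1+r1)*(1+r2))^(1/2) - 1
Product: (1 + -0.2192) * (1 + 0.3354) = 0.7808 * 1.3354 = 1.04268
Square root: 1.04268^0.5 = 1.021117
Geometric mean = 1.021117 - 1 = 0.021117
As percentage: 2.11%

2.11%


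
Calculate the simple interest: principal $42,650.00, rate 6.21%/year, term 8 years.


Formula: I = P * r * t
Substituting: I = $42,650.00 * 0.0621 * 8
Step: I = $42,650.00 * 0.4968
I = $21,188.52

$21,188.52


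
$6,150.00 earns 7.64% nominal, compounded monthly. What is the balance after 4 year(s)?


Formula: FV = P * (1 + r/m)^(m*t)
Period rate: r/m = 0.0764 / 12 = 0.006367
Total periods: m*t = 12 * 4 = 48
Growth factor: (1 + 0.006367)^48 = 1.356125
FV = $6,150.00 * 1.356125 = $8,340.17

$8,340.17


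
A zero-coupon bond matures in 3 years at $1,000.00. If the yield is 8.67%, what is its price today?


Formula: Price = FV / (1 + r)^n
Substituting: Price = $1,000.00 / (1 + 0.0867)^3
Discount factor: (1.0867)^3 = 1.283302
Price = $1,000.00 / 1.283302 = $779.24

$779.24


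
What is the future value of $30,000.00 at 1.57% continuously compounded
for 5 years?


Formula: FV = P * e^(r*t)
Exponent: r*t = 0.0157 * 5 = 0.0785
e^(0.0785) = 1.081663
FV = $30,000.00 * 1.081663 = $32,449.90

$32,449.90


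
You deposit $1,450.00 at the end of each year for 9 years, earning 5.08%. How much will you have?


Formula: FV = PMT * ((1+r)^n - 1) / r
Growth factor: (1 + 0.0508)^9 = 1.561998
Numerator: 1.561998 - 1 = 0.561998
FV = $1,450.00 * 0.561998 / 0.0508 = $16,041.29

$16,041.29


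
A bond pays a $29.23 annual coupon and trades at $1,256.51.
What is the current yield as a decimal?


Formula: Current yield = annual coupon / price
Substituting: CY = $29.23 / $1,256.51
CY = 0.023263

0.023263


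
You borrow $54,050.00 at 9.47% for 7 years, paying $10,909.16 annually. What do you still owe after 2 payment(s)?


Formula: Balance = PV*(1+r)^k - PMT*((1+r)^k - 1)/r
Growth: (1 + 0.0947)^2 = 1.198368
Accumulated factor: ((1+r)^k - 1)/r = 2.0947
Balance = $54,050.00 * 1.198368 - $10,909.16 * 2.0947
Balance = $41,920.38

$41,920.38


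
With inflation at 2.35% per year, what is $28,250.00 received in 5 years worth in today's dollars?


Formula: Real value = nominal / (1 + inflation)^years
Price level: (1 + 0.0235)^5 = 1.123154
Real value = $28,250.00 / 1.123154 = $25,152.39

$25,152.39


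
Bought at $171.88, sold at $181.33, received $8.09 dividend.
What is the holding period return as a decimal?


Formula: HPR = (P1 - P0 + D) / P0
Gain: $181.33 - $171.88 + $8.09 = $17.54
HPR = $17.54 / $171.88 = 0.102

0.102


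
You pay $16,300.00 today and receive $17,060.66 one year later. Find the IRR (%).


Formula: IRR = C1/C0 - 1
Substituting: IRR = $17,060.66 / $16,300.00 - 1
Ratio: 1.046666 - 1 = 0.046666
IRR = 4.6666%

4.6666%


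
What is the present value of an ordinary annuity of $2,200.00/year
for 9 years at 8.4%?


Formula: PV = PMT * (1 - (1+r)^(-n)) / r
Discount factor: (1 + 0.084)^(-9) = 0.483879
Bracket: 1 - 0.483879 = 0.516121
PV = $2,200.00 * 0.516121 / 0.084 = $13,517.46

$13,517.46


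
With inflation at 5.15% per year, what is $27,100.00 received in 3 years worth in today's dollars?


Formula: Real value = nominal / (1 + inflation)^years
Price level: (1 + 0.0515)^3 = 1.162593
Real value = $27,100.00 / 1.162593 = $23,309.96

$23,309.96


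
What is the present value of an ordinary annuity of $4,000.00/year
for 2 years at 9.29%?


Formula: PV = PMT * (1 - (1+r)^(-n)) / r
Discount factor: (1 + 0.0929)^(-2) = 0.837219
Bracket: 1 - 0.837219 = 0.162781
PV = $4,000.00 * 0.162781 / 0.0929 = $7,008.86

$7,008.86


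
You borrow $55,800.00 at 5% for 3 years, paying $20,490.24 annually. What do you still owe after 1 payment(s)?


Formula: Balance = PV*(1+r)^k - PMT*((1+r)^k - 1)/r
Growth: (1 + 0.05)^1 = 1.05
Accumulated factor: ((1+r)^k - 1)/r = 1.0
Balance = $55,800.00 * 1.05 - $20,490.24 * 1.0
Balance = $38,099.76

$38,099.76


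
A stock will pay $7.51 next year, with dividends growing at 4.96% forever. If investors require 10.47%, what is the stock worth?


Formula: P = D1 / (r - g)
Spread: r - g = 0.1047 - 0.0496 = 0.0551
Substituting: P = $7.51 / 0.0551
P = $136.30

$136.30


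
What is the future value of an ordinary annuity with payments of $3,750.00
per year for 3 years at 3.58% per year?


Formula: FV = PMT * ((1+r)^n - 1) / r
Growth factor: (1 + 0.0358)^3 = 1.111291
Numerator: 1.111291 - 1 = 0.111291
FV = $3,750.00 * 0.111291 / 0.0358 = $11,657.56

$11,657.56


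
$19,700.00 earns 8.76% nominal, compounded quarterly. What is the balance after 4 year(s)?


Formula: FV = P * (1 + r/m)^(m*t)
Period rate: r/m = 0.0876 / 4 = 0.0219
Total periods: m*t = 4 * 4 = 16
Growth factor: (1 + 0.0219)^16 = 1.414277
FV = $19,700.00 * 1.414277 = $27,861.25

$27,861.25


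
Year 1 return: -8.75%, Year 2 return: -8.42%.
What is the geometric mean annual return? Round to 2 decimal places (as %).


Formula: Geometric mean = ((1+r1)*(1+r2))^(1/2) - 1
Product: (1 + -0.0875) * (1 + -0.0842) = 0.9125 * 0.9158 = 0.835668
Square root: 0.835668^0.5 = 0.914149
Geometric mean = 0.914149 - 1 = -0.085851
As percentage: -8.59%

-8.59%
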